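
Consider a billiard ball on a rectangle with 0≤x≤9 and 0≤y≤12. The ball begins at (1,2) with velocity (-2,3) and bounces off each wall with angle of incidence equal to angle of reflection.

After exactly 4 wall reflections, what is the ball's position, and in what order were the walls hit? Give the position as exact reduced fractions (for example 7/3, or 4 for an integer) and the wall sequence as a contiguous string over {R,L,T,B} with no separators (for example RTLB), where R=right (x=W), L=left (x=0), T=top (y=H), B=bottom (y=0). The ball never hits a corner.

1. t=1/2 → L at (0,7/2); v=(2,3)
2. t=17/6 → T at (17/3,12); v=(2,-3)
3. t=5/3 → R at (9,7); v=(-2,-3)
4. t=7/3 → B at (13/3,0); v=(-2,3)

Final position: (13/3,0)
Wall sequence: LTRB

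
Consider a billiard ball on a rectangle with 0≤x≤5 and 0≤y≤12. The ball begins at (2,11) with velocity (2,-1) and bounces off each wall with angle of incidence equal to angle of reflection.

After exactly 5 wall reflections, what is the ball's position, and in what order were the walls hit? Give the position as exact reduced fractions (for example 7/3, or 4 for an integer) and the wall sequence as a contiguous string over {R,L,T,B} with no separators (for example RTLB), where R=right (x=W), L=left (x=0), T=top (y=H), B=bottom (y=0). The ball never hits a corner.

Final position: (4,0)
Wall sequence: RLRLB

1. t=3/2 → R at (5,19/2); v=(-2,-1)
2. t=5/2 → L at (0,7); v=(2,-1)
3. t=5/2 → R at (5,9/2); v=(-2,-1)
4. t=5/2 → L at (0,2); v=(2,-1)
5. t=2 → B at (4,0); v=(2,1)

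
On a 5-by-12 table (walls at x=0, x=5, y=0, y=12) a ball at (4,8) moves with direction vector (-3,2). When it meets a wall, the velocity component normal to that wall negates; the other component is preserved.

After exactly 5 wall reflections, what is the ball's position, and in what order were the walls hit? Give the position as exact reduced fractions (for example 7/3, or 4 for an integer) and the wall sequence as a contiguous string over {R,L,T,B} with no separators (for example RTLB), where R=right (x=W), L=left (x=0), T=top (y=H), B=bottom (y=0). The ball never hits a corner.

Final position: (5,10/3)
Wall sequence: LTRLR

1. t=4/3 → L at (0,32/3); v=(3,2)
2. t=2/3 → T at (2,12); v=(3,-2)
3. t=1 → R at (5,10); v=(-3,-2)
4. t=5/3 → L at (0,20/3); v=(3,-2)
5. t=5/3 → R at (5,10/3); v=(-3,-2)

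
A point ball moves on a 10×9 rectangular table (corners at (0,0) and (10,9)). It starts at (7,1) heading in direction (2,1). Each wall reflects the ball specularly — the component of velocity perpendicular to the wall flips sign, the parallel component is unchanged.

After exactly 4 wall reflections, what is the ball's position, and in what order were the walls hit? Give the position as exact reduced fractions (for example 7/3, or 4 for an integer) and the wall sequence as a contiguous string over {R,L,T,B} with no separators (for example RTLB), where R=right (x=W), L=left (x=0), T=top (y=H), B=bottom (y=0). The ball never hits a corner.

Final position: (10,11/2)
Wall sequence: RLTR

1. t=3/2 → R at (10,5/2); v=(-2,1)
2. t=5 → L at (0,15/2); v=(2,1)
3. t=3/2 → T at (3,9); v=(2,-1)
4. t=7/2 → R at (10,11/2); v=(-2,-1)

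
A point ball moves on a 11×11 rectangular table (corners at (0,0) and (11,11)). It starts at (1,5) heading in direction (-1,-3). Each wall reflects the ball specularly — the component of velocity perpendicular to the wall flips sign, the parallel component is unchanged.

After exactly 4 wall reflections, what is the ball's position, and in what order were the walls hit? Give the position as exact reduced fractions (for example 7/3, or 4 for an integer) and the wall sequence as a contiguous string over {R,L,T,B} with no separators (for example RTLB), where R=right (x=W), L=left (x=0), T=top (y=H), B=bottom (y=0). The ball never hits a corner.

Final position: (8,0)
Wall sequence: LBTB

1. t=1 → L at (0,2); v=(1,-3)
2. t=2/3 → B at (2/3,0); v=(1,3)
3. t=11/3 → T at (13/3,11); v=(1,-3)
4. t=11/3 → B at (8,0); v=(1,3)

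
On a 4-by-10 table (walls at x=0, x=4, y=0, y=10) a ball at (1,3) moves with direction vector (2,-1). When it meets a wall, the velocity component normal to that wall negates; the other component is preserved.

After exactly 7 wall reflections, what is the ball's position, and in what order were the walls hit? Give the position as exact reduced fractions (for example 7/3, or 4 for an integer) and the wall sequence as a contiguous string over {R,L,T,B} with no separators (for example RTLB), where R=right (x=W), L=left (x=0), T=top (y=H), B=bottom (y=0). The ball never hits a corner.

1. t=3/2 → R at (4,3/2); v=(-2,-1)
2. t=3/2 → B at (1,0); v=(-2,1)
3. t=1/2 → L at (0,1/2); v=(2,1)
4. t=2 → R at (4,5/2); v=(-2,1)
5. t=2 → L at (0,9/2); v=(2,1)
6. t=2 → R at (4,13/2); v=(-2,1)
7. t=2 → L at (0,17/2); v=(2,1)

Final position: (0,17/2)
Wall sequence: RBLRLRL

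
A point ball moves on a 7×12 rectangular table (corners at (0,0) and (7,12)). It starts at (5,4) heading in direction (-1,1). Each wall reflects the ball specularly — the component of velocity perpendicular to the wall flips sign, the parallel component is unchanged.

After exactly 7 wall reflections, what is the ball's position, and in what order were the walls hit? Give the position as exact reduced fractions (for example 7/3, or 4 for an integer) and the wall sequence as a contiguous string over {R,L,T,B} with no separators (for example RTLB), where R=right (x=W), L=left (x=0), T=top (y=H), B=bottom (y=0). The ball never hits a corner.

Final position: (1,12)
Wall sequence: LTRLBRT

1. t=5 → L at (0,9); v=(1,1)
2. t=3 → T at (3,12); v=(1,-1)
3. t=4 → R at (7,8); v=(-1,-1)
4. t=7 → L at (0,1); v=(1,-1)
5. t=1 → B at (1,0); v=(1,1)
6. t=6 → R at (7,6); v=(-1,1)
7. t=6 → T at (1,12); v=(-1,-1)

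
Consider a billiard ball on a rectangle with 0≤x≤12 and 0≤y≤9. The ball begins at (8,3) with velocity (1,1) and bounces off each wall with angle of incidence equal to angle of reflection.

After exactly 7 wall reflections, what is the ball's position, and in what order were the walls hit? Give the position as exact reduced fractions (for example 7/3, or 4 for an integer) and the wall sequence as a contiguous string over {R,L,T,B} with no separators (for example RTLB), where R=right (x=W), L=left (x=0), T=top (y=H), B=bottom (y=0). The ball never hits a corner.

1. t=4 → R at (12,7); v=(-1,1)
2. t=2 → T at (10,9); v=(-1,-1)
3. t=9 → B at (1,0); v=(-1,1)
4. t=1 → L at (0,1); v=(1,1)
5. t=8 → T at (8,9); v=(1,-1)
6. t=4 → R at (12,5); v=(-1,-1)
7. t=5 → B at (7,0); v=(-1,1)

Final position: (7,0)
Wall sequence: RTBLTRB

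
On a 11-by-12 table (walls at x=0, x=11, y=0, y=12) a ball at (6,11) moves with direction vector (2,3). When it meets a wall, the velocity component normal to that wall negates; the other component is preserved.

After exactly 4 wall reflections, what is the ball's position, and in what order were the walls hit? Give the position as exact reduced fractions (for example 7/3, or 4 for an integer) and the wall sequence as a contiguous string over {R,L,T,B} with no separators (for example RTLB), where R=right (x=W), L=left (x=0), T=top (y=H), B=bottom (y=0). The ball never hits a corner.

Final position: (0,11)
Wall sequence: TRBL

1. t=1/3 → T at (20/3,12); v=(2,-3)
2. t=13/6 → R at (11,11/2); v=(-2,-3)
3. t=11/6 → B at (22/3,0); v=(-2,3)
4. t=11/3 → L at (0,11); v=(2,3)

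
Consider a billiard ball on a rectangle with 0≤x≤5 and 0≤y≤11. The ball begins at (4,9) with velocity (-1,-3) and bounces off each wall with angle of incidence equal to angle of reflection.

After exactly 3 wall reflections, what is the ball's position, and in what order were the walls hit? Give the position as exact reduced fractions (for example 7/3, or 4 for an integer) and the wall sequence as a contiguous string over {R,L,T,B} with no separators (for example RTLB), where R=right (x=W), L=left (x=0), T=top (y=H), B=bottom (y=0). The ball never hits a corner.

1. t=3 → B at (1,0); v=(-1,3)
2. t=1 → L at (0,3); v=(1,3)
3. t=8/3 → T at (8/3,11); v=(1,-3)

Final position: (8/3,11)
Wall sequence: BLT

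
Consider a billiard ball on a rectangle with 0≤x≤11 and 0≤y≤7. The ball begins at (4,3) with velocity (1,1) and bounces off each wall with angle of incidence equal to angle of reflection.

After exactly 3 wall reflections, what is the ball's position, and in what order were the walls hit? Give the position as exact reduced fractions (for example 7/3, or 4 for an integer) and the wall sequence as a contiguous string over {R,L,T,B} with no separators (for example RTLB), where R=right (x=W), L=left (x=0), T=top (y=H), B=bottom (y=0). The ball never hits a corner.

Final position: (7,0)
Wall sequence: TRB

1. t=4 → T at (8,7); v=(1,-1)
2. t=3 → R at (11,4); v=(-1,-1)
3. t=4 → B at (7,0); v=(-1,1)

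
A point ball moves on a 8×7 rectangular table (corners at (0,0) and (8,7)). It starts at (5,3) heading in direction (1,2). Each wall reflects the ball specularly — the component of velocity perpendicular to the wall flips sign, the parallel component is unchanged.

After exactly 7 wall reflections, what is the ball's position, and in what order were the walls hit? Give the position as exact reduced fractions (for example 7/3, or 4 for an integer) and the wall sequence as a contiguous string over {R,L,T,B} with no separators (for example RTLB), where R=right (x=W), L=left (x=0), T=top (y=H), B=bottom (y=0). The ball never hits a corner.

1. t=2 → T at (7,7); v=(1,-2)
2. t=1 → R at (8,5); v=(-1,-2)
3. t=5/2 → B at (11/2,0); v=(-1,2)
4. t=7/2 → T at (2,7); v=(-1,-2)
5. t=2 → L at (0,3); v=(1,-2)
6. t=3/2 → B at (3/2,0); v=(1,2)
7. t=7/2 → T at (5,7); v=(1,-2)

Final position: (5,7)
Wall sequence: TRBTLBT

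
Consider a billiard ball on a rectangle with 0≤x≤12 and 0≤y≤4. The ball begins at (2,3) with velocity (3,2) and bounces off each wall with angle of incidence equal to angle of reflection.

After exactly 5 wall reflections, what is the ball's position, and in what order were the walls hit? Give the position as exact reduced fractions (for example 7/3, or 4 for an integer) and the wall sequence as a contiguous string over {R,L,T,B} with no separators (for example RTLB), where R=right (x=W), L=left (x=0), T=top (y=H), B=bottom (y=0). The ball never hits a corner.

Final position: (5/2,0)
Wall sequence: TBRTB

1. t=1/2 → T at (7/2,4); v=(3,-2)
2. t=2 → B at (19/2,0); v=(3,2)
3. t=5/6 → R at (12,5/3); v=(-3,2)
4. t=7/6 → T at (17/2,4); v=(-3,-2)
5. t=2 → B at (5/2,0); v=(-3,2)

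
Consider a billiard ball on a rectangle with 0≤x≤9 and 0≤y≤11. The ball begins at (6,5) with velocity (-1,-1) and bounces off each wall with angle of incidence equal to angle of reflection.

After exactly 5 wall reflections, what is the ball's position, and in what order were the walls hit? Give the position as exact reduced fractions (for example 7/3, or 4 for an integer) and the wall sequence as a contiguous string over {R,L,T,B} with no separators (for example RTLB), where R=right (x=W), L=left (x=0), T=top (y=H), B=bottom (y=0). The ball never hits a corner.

1. t=5 → B at (1,0); v=(-1,1)
2. t=1 → L at (0,1); v=(1,1)
3. t=9 → R at (9,10); v=(-1,1)
4. t=1 → T at (8,11); v=(-1,-1)
5. t=8 → L at (0,3); v=(1,-1)

Final position: (0,3)
Wall sequence: BLRTL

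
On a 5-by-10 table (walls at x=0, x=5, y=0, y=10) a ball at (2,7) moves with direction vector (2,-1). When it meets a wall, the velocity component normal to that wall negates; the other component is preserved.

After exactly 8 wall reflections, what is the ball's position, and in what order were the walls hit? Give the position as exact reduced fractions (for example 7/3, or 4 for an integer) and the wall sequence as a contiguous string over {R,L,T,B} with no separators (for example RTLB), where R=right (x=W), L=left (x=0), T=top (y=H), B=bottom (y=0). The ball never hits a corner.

1. t=3/2 → R at (5,11/2); v=(-2,-1)
2. t=5/2 → L at (0,3); v=(2,-1)
3. t=5/2 → R at (5,1/2); v=(-2,-1)
4. t=1/2 → B at (4,0); v=(-2,1)
5. t=2 → L at (0,2); v=(2,1)
6. t=5/2 → R at (5,9/2); v=(-2,1)
7. t=5/2 → L at (0,7); v=(2,1)
8. t=5/2 → R at (5,19/2); v=(-2,1)

Final position: (5,19/2)
Wall sequence: RLRBLRLR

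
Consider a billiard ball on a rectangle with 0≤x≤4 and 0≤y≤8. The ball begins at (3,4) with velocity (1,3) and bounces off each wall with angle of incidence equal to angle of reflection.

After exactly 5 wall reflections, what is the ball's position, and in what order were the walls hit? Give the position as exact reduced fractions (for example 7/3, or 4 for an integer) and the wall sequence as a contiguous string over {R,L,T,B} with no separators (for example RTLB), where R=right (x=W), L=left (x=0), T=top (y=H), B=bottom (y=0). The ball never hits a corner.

Final position: (5/3,8)
Wall sequence: RTBLT

1. t=1 → R at (4,7); v=(-1,3)
2. t=1/3 → T at (11/3,8); v=(-1,-3)
3. t=8/3 → B at (1,0); v=(-1,3)
4. t=1 → L at (0,3); v=(1,3)
5. t=5/3 → T at (5/3,8); v=(1,-3)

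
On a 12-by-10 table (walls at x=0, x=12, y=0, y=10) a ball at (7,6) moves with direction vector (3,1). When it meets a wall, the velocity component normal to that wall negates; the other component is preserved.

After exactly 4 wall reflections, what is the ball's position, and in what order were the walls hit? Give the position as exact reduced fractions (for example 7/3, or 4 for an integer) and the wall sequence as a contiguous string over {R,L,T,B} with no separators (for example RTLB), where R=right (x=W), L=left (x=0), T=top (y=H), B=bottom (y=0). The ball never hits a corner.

1. t=5/3 → R at (12,23/3); v=(-3,1)
2. t=7/3 → T at (5,10); v=(-3,-1)
3. t=5/3 → L at (0,25/3); v=(3,-1)
4. t=4 → R at (12,13/3); v=(-3,-1)

Final position: (12,13/3)
Wall sequence: RTLR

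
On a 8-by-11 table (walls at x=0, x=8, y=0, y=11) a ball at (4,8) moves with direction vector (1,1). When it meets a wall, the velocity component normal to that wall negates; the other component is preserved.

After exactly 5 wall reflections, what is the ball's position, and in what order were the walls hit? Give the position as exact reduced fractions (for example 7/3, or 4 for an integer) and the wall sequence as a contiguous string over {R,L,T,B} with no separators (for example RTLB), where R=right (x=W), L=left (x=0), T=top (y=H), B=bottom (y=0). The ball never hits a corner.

Final position: (8,6)
Wall sequence: TRLBR

1. t=3 → T at (7,11); v=(1,-1)
2. t=1 → R at (8,10); v=(-1,-1)
3. t=8 → L at (0,2); v=(1,-1)
4. t=2 → B at (2,0); v=(1,1)
5. t=6 → R at (8,6); v=(-1,1)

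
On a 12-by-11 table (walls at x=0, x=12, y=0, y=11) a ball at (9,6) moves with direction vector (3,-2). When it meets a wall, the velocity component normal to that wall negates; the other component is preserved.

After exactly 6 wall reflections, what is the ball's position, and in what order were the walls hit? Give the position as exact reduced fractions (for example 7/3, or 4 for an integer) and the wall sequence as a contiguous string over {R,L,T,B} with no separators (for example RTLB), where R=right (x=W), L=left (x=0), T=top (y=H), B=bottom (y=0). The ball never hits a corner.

1. t=1 → R at (12,4); v=(-3,-2)
2. t=2 → B at (6,0); v=(-3,2)
3. t=2 → L at (0,4); v=(3,2)
4. t=7/2 → T at (21/2,11); v=(3,-2)
5. t=1/2 → R at (12,10); v=(-3,-2)
6. t=4 → L at (0,2); v=(3,-2)

Final position: (0,2)
Wall sequence: RBLTRL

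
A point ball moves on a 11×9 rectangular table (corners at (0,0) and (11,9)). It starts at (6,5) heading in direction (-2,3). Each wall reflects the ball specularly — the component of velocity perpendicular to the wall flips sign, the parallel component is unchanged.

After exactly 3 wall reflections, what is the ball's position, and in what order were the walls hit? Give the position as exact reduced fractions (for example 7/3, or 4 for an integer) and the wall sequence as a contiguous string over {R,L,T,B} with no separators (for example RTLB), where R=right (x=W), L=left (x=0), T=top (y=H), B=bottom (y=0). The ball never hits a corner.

Final position: (8/3,0)
Wall sequence: TLB

1. t=4/3 → T at (10/3,9); v=(-2,-3)
2. t=5/3 → L at (0,4); v=(2,-3)
3. t=4/3 → B at (8/3,0); v=(2,3)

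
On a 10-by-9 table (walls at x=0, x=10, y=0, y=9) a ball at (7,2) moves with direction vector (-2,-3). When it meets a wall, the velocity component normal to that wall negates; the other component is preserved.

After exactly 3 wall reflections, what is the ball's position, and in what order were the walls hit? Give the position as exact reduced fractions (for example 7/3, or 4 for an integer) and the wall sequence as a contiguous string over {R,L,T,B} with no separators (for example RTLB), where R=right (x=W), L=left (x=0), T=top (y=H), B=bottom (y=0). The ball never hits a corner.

Final position: (1/3,9)
Wall sequence: BLT

1. t=2/3 → B at (17/3,0); v=(-2,3)
2. t=17/6 → L at (0,17/2); v=(2,3)
3. t=1/6 → T at (1/3,9); v=(2,-3)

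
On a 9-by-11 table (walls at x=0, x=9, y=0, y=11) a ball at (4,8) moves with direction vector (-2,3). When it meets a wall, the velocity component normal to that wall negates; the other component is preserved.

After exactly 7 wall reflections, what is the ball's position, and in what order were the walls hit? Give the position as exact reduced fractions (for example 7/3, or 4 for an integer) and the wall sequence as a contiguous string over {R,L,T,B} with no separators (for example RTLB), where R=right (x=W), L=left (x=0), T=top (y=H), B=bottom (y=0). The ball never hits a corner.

Final position: (2,0)
Wall sequence: TLBRTLB

1. t=1 → T at (2,11); v=(-2,-3)
2. t=1 → L at (0,8); v=(2,-3)
3. t=8/3 → B at (16/3,0); v=(2,3)
4. t=11/6 → R at (9,11/2); v=(-2,3)
5. t=11/6 → T at (16/3,11); v=(-2,-3)
6. t=8/3 → L at (0,3); v=(2,-3)
7. t=1 → B at (2,0); v=(2,3)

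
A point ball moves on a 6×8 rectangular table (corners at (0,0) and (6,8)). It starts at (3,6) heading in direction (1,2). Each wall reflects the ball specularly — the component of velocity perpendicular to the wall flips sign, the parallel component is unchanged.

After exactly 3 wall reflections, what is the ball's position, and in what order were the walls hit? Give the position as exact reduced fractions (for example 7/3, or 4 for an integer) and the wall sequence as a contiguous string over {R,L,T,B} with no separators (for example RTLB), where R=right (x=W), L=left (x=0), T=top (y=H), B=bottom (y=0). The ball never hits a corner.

Final position: (4,0)
Wall sequence: TRB

1. t=1 → T at (4,8); v=(1,-2)
2. t=2 → R at (6,4); v=(-1,-2)
3. t=2 → B at (4,0); v=(-1,2)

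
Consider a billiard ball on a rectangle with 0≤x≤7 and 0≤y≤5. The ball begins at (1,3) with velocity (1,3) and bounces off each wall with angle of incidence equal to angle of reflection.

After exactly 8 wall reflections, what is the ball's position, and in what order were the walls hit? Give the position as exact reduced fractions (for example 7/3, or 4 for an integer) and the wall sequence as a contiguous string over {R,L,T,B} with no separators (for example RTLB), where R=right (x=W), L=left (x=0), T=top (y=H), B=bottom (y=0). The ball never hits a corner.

Final position: (7/3,5)
Wall sequence: TBTBRTBT

1. t=2/3 → T at (5/3,5); v=(1,-3)
2. t=5/3 → B at (10/3,0); v=(1,3)
3. t=5/3 → T at (5,5); v=(1,-3)
4. t=5/3 → B at (20/3,0); v=(1,3)
5. t=1/3 → R at (7,1); v=(-1,3)
6. t=4/3 → T at (17/3,5); v=(-1,-3)
7. t=5/3 → B at (4,0); v=(-1,3)
8. t=5/3 → T at (7/3,5); v=(-1,-3)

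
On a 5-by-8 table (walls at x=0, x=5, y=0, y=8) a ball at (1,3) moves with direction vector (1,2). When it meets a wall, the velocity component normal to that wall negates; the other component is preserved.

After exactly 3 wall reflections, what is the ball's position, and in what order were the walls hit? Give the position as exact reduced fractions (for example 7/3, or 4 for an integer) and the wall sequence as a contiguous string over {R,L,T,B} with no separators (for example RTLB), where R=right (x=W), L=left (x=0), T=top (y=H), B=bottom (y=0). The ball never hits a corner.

Final position: (5/2,0)
Wall sequence: TRB

1. t=5/2 → T at (7/2,8); v=(1,-2)
2. t=3/2 → R at (5,5); v=(-1,-2)
3. t=5/2 → B at (5/2,0); v=(-1,2)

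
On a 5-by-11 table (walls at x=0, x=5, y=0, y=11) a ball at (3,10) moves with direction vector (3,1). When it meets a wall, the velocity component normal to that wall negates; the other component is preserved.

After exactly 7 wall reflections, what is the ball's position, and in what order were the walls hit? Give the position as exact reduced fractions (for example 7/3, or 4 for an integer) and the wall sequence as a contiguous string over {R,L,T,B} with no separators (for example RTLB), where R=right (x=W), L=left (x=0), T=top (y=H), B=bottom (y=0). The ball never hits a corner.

Final position: (0,3)
Wall sequence: RTLRLRL

1. t=2/3 → R at (5,32/3); v=(-3,1)
2. t=1/3 → T at (4,11); v=(-3,-1)
3. t=4/3 → L at (0,29/3); v=(3,-1)
4. t=5/3 → R at (5,8); v=(-3,-1)
5. t=5/3 → L at (0,19/3); v=(3,-1)
6. t=5/3 → R at (5,14/3); v=(-3,-1)
7. t=5/3 → L at (0,3); v=(3,-1)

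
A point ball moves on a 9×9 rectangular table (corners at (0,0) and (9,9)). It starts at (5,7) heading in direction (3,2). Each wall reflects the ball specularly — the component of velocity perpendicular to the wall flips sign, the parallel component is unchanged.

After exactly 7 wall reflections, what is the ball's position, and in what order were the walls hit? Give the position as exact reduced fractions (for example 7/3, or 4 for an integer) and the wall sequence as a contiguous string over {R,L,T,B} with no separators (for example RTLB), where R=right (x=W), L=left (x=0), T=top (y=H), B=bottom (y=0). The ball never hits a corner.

1. t=1 → T at (8,9); v=(3,-2)
2. t=1/3 → R at (9,25/3); v=(-3,-2)
3. t=3 → L at (0,7/3); v=(3,-2)
4. t=7/6 → B at (7/2,0); v=(3,2)
5. t=11/6 → R at (9,11/3); v=(-3,2)
6. t=8/3 → T at (1,9); v=(-3,-2)
7. t=1/3 → L at (0,25/3); v=(3,-2)

Final position: (0,25/3)
Wall sequence: TRLBRTL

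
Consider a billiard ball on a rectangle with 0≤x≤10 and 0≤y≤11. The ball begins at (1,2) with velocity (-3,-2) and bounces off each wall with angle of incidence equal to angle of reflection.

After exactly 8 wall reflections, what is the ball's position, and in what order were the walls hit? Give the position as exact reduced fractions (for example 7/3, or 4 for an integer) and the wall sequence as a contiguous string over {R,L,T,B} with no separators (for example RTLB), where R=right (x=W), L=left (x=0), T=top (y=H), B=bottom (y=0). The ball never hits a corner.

1. t=1/3 → L at (0,4/3); v=(3,-2)
2. t=2/3 → B at (2,0); v=(3,2)
3. t=8/3 → R at (10,16/3); v=(-3,2)
4. t=17/6 → T at (3/2,11); v=(-3,-2)
5. t=1/2 → L at (0,10); v=(3,-2)
6. t=10/3 → R at (10,10/3); v=(-3,-2)
7. t=5/3 → B at (5,0); v=(-3,2)
8. t=5/3 → L at (0,10/3); v=(3,2)

Final position: (0,10/3)
Wall sequence: LBRTLRBL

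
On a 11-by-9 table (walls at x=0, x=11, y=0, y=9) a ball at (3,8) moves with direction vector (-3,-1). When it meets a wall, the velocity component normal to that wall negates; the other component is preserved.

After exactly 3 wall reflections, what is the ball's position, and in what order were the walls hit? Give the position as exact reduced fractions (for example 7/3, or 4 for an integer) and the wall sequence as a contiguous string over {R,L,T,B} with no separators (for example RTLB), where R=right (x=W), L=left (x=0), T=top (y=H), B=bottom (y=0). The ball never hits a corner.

Final position: (1,0)
Wall sequence: LRB

1. t=1 → L at (0,7); v=(3,-1)
2. t=11/3 → R at (11,10/3); v=(-3,-1)
3. t=10/3 → B at (1,0); v=(-3,1)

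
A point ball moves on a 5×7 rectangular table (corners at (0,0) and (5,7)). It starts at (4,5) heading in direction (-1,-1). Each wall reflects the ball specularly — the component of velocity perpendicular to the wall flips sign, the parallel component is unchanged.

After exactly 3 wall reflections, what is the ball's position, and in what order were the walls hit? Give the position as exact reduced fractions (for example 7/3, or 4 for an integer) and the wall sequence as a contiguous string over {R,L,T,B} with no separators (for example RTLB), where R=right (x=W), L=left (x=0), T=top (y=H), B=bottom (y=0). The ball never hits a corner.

Final position: (5,4)
Wall sequence: LBR

1. t=4 → L at (0,1); v=(1,-1)
2. t=1 → B at (1,0); v=(1,1)
3. t=4 → R at (5,4); v=(-1,1)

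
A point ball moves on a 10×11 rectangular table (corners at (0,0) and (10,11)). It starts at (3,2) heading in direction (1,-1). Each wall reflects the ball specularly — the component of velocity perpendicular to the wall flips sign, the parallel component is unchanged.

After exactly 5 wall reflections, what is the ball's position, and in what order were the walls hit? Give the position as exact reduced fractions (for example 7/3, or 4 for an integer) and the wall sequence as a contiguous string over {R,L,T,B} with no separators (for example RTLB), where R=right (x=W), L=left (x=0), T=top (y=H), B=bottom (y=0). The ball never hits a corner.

1. t=2 → B at (5,0); v=(1,1)
2. t=5 → R at (10,5); v=(-1,1)
3. t=6 → T at (4,11); v=(-1,-1)
4. t=4 → L at (0,7); v=(1,-1)
5. t=7 → B at (7,0); v=(1,1)

Final position: (7,0)
Wall sequence: BRTLB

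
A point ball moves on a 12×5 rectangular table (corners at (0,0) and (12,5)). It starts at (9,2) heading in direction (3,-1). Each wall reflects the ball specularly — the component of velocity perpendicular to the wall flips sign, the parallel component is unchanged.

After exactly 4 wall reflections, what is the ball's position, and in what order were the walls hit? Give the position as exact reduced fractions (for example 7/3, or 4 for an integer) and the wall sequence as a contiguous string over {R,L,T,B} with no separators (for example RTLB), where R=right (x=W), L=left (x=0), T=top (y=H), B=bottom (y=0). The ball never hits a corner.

1. t=1 → R at (12,1); v=(-3,-1)
2. t=1 → B at (9,0); v=(-3,1)
3. t=3 → L at (0,3); v=(3,1)
4. t=2 → T at (6,5); v=(3,-1)

Final position: (6,5)
Wall sequence: RBLT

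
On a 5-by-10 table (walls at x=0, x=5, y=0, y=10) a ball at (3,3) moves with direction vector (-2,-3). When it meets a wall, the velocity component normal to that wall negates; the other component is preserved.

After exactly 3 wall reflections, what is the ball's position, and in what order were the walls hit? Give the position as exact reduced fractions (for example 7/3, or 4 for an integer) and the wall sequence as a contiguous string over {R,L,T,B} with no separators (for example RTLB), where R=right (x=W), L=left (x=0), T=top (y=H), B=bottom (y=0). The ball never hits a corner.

1. t=1 → B at (1,0); v=(-2,3)
2. t=1/2 → L at (0,3/2); v=(2,3)
3. t=5/2 → R at (5,9); v=(-2,3)

Final position: (5,9)
Wall sequence: BLR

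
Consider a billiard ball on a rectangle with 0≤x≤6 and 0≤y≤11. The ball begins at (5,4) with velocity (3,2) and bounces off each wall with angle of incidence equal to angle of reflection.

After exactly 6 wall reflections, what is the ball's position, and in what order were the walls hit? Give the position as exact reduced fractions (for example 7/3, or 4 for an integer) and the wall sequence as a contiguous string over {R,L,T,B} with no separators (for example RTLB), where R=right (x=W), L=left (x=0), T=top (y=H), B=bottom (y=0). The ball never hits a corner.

1. t=1/3 → R at (6,14/3); v=(-3,2)
2. t=2 → L at (0,26/3); v=(3,2)
3. t=7/6 → T at (7/2,11); v=(3,-2)
4. t=5/6 → R at (6,28/3); v=(-3,-2)
5. t=2 → L at (0,16/3); v=(3,-2)
6. t=2 → R at (6,4/3); v=(-3,-2)

Final position: (6,4/3)
Wall sequence: RLTRLR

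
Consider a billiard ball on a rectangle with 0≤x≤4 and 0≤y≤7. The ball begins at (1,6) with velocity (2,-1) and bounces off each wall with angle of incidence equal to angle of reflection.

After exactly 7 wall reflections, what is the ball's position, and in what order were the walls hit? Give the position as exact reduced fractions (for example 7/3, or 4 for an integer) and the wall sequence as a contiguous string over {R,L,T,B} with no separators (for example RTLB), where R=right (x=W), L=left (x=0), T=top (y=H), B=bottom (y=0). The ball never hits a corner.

Final position: (0,11/2)
Wall sequence: RLRBLRL

1. t=3/2 → R at (4,9/2); v=(-2,-1)
2. t=2 → L at (0,5/2); v=(2,-1)
3. t=2 → R at (4,1/2); v=(-2,-1)
4. t=1/2 → B at (3,0); v=(-2,1)
5. t=3/2 → L at (0,3/2); v=(2,1)
6. t=2 → R at (4,7/2); v=(-2,1)
7. t=2 → L at (0,11/2); v=(2,1)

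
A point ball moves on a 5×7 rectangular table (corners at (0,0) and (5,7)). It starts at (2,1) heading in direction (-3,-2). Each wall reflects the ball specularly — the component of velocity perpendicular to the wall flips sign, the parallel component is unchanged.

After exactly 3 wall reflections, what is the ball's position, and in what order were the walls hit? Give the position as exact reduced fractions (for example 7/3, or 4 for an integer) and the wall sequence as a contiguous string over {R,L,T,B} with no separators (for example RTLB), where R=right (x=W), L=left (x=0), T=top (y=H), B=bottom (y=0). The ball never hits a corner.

1. t=1/2 → B at (1/2,0); v=(-3,2)
2. t=1/6 → L at (0,1/3); v=(3,2)
3. t=5/3 → R at (5,11/3); v=(-3,2)

Final position: (5,11/3)
Wall sequence: BLR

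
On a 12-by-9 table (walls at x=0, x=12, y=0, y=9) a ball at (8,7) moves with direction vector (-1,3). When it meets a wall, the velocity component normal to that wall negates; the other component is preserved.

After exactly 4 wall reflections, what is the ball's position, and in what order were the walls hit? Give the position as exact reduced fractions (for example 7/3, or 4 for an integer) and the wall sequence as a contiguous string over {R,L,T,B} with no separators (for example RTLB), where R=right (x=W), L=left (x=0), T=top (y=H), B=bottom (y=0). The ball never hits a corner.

1. t=2/3 → T at (22/3,9); v=(-1,-3)
2. t=3 → B at (13/3,0); v=(-1,3)
3. t=3 → T at (4/3,9); v=(-1,-3)
4. t=4/3 → L at (0,5); v=(1,-3)

Final position: (0,5)
Wall sequence: TBTL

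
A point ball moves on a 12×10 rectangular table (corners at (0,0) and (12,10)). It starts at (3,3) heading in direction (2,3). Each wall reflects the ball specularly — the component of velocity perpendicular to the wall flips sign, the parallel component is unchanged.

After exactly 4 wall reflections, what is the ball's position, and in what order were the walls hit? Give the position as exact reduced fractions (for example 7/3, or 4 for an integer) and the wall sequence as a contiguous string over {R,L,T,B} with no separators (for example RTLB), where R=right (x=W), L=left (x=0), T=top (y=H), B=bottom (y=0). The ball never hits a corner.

1. t=7/3 → T at (23/3,10); v=(2,-3)
2. t=13/6 → R at (12,7/2); v=(-2,-3)
3. t=7/6 → B at (29/3,0); v=(-2,3)
4. t=10/3 → T at (3,10); v=(-2,-3)

Final position: (3,10)
Wall sequence: TRBT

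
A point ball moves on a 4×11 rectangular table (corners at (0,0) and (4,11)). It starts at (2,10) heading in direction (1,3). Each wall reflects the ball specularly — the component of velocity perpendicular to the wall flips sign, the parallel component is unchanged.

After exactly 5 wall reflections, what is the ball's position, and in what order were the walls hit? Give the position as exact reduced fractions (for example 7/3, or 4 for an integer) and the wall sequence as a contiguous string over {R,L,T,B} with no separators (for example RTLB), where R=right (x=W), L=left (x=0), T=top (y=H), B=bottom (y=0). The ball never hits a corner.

1. t=1/3 → T at (7/3,11); v=(1,-3)
2. t=5/3 → R at (4,6); v=(-1,-3)
3. t=2 → B at (2,0); v=(-1,3)
4. t=2 → L at (0,6); v=(1,3)
5. t=5/3 → T at (5/3,11); v=(1,-3)

Final position: (5/3,11)
Wall sequence: TRBLT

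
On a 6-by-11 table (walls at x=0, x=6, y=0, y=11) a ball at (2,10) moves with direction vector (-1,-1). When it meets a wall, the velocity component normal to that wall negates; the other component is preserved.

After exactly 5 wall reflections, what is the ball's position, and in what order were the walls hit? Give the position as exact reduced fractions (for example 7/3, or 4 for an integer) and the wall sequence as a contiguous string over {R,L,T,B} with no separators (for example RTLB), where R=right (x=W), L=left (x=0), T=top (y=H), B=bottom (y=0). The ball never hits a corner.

Final position: (6,10)
Wall sequence: LRBLR

1. t=2 → L at (0,8); v=(1,-1)
2. t=6 → R at (6,2); v=(-1,-1)
3. t=2 → B at (4,0); v=(-1,1)
4. t=4 → L at (0,4); v=(1,1)
5. t=6 → R at (6,10); v=(-1,1)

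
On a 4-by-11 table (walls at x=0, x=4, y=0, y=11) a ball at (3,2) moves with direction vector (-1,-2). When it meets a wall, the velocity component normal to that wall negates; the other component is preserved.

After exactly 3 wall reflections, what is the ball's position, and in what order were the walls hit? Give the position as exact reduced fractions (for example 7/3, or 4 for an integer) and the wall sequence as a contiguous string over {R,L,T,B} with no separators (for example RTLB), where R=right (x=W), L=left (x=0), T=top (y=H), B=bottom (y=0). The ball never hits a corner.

1. t=1 → B at (2,0); v=(-1,2)
2. t=2 → L at (0,4); v=(1,2)
3. t=7/2 → T at (7/2,11); v=(1,-2)

Final position: (7/2,11)
Wall sequence: BLT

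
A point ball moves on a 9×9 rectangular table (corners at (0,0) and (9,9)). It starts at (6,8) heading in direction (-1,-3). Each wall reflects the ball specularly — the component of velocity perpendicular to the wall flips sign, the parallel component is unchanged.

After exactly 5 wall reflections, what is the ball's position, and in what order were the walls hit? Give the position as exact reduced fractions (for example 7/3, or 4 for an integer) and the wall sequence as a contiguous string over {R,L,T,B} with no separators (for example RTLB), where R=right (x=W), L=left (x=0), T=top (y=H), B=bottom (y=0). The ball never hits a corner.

1. t=8/3 → B at (10/3,0); v=(-1,3)
2. t=3 → T at (1/3,9); v=(-1,-3)
3. t=1/3 → L at (0,8); v=(1,-3)
4. t=8/3 → B at (8/3,0); v=(1,3)
5. t=3 → T at (17/3,9); v=(1,-3)

Final position: (17/3,9)
Wall sequence: BTLBT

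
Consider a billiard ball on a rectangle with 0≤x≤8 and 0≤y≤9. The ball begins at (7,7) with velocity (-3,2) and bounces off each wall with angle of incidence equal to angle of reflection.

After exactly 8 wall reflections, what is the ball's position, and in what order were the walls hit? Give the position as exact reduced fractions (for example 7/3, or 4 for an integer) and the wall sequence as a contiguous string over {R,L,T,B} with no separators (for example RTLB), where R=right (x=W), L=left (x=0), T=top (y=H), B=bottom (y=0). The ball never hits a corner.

1. t=1 → T at (4,9); v=(-3,-2)
2. t=4/3 → L at (0,19/3); v=(3,-2)
3. t=8/3 → R at (8,1); v=(-3,-2)
4. t=1/2 → B at (13/2,0); v=(-3,2)
5. t=13/6 → L at (0,13/3); v=(3,2)
6. t=7/3 → T at (7,9); v=(3,-2)
7. t=1/3 → R at (8,25/3); v=(-3,-2)
8. t=8/3 → L at (0,3); v=(3,-2)

Final position: (0,3)
Wall sequence: TLRBLTRL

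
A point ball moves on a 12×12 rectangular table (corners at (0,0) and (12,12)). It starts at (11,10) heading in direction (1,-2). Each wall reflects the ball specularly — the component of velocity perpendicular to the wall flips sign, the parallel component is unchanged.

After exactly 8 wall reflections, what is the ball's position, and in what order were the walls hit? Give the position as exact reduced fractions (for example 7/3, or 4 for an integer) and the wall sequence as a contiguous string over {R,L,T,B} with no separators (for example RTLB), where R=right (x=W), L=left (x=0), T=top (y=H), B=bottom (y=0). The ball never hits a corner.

Final position: (8,0)
Wall sequence: RBTLBTRB

1. t=1 → R at (12,8); v=(-1,-2)
2. t=4 → B at (8,0); v=(-1,2)
3. t=6 → T at (2,12); v=(-1,-2)
4. t=2 → L at (0,8); v=(1,-2)
5. t=4 → B at (4,0); v=(1,2)
6. t=6 → T at (10,12); v=(1,-2)
7. t=2 → R at (12,8); v=(-1,-2)
8. t=4 → B at (8,0); v=(-1,2)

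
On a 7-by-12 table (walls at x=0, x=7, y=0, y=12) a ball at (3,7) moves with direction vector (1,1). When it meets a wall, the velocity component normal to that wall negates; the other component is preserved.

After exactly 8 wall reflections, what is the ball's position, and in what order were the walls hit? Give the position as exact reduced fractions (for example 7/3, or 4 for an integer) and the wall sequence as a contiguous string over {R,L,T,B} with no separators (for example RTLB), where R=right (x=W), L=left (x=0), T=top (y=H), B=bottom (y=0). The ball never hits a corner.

1. t=4 → R at (7,11); v=(-1,1)
2. t=1 → T at (6,12); v=(-1,-1)
3. t=6 → L at (0,6); v=(1,-1)
4. t=6 → B at (6,0); v=(1,1)
5. t=1 → R at (7,1); v=(-1,1)
6. t=7 → L at (0,8); v=(1,1)
7. t=4 → T at (4,12); v=(1,-1)
8. t=3 → R at (7,9); v=(-1,-1)

Final position: (7,9)
Wall sequence: RTLBRLTR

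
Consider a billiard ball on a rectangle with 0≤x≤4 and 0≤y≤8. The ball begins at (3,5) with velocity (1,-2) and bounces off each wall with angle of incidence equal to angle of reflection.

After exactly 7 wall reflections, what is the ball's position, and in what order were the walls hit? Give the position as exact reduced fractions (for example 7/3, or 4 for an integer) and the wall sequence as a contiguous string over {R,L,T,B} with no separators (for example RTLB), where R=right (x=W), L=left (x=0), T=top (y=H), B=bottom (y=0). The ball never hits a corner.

1. t=1 → R at (4,3); v=(-1,-2)
2. t=3/2 → B at (5/2,0); v=(-1,2)
3. t=5/2 → L at (0,5); v=(1,2)
4. t=3/2 → T at (3/2,8); v=(1,-2)
5. t=5/2 → R at (4,3); v=(-1,-2)
6. t=3/2 → B at (5/2,0); v=(-1,2)
7. t=5/2 → L at (0,5); v=(1,2)

Final position: (0,5)
Wall sequence: RBLTRBL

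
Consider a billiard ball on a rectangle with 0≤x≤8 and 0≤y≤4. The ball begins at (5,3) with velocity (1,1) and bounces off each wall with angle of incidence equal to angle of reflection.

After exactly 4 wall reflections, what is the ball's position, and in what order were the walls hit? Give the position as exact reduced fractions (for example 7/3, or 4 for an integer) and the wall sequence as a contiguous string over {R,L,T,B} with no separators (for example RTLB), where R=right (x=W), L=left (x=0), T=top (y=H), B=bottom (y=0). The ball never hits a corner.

1. t=1 → T at (6,4); v=(1,-1)
2. t=2 → R at (8,2); v=(-1,-1)
3. t=2 → B at (6,0); v=(-1,1)
4. t=4 → T at (2,4); v=(-1,-1)

Final position: (2,4)
Wall sequence: TRBT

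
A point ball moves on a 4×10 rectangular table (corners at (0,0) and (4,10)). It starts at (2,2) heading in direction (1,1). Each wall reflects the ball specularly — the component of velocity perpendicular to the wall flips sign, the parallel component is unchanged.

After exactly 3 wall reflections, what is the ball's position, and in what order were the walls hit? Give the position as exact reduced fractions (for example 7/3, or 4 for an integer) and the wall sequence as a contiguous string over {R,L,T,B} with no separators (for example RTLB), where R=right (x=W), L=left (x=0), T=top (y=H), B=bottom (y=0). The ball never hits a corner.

Final position: (2,10)
Wall sequence: RLT

1. t=2 → R at (4,4); v=(-1,1)
2. t=4 → L at (0,8); v=(1,1)
3. t=2 → T at (2,10); v=(1,-1)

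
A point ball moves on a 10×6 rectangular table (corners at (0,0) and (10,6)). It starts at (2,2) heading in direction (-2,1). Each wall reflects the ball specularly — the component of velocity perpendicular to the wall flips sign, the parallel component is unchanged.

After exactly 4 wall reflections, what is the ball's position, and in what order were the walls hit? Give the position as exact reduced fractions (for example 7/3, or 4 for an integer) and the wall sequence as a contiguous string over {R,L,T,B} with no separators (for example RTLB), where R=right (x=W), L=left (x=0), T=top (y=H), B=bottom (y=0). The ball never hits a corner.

1. t=1 → L at (0,3); v=(2,1)
2. t=3 → T at (6,6); v=(2,-1)
3. t=2 → R at (10,4); v=(-2,-1)
4. t=4 → B at (2,0); v=(-2,1)

Final position: (2,0)
Wall sequence: LTRB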